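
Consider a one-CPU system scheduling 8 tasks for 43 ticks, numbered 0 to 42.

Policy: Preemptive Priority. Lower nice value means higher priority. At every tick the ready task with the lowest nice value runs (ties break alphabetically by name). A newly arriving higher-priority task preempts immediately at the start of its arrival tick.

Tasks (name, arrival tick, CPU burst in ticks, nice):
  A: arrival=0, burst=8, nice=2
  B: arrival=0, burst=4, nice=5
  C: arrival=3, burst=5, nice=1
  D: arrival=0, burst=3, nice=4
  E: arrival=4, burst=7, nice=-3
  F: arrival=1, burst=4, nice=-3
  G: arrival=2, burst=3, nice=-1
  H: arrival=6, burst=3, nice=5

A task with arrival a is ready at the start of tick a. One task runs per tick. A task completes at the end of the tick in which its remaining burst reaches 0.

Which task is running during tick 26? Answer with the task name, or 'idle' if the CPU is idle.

running at tick 26 = A

t=0: ready={A,B,D} → run A
t=1: ready={A,B,D,F} → run F
t=2: ready={A,B,D,F,G} → run F
t=3: ready={A,B,C,D,F,G} → run F
t=4: ready={A,B,C,D,E,F,G} → run E
t=5: ready={A,B,C,D,E,F,G} → run E
t=6: ready={A,B,C,D,E,F,G,H} → run E
t=7: ready={A,B,C,D,E,F,G,H} → run E
t=8: ready={A,B,C,D,E,F,G,H} → run E
t=9: ready={A,B,C,D,E,F,G,H} → run E
t=10: ready={A,B,C,D,E,F,G,H} → run E
t=11: ready={A,B,C,D,F,G,H} → run F
t=12: ready={A,B,C,D,G,H} → run G
t=13: ready={A,B,C,D,G,H} → run G
t=14: ready={A,B,C,D,G,H} → run G
t=15: ready={A,B,C,D,H} → run C
t=16: ready={A,B,C,D,H} → run C
t=17: ready={A,B,C,D,H} → run C
t=18: ready={A,B,C,D,H} → run C
t=19: ready={A,B,C,D,H} → run C
t=20: ready={A,B,D,H} → run A
t=21: ready={A,B,D,H} → run A
t=22: ready={A,B,D,H} → run A
t=23: ready={A,B,D,H} → run A
t=24: ready={A,B,D,H} → run A
t=25: ready={A,B,D,H} → run A
t=26: ready={A,B,D,H} → run A
t=27: ready={B,D,H} → run D
t=28: ready={B,D,H} → run D
t=29: ready={B,D,H} → run D
t=30: ready={B,H} → run B
t=31: ready={B,H} → run B
t=32: ready={B,H} → run B
t=33: ready={B,H} → run B
t=34: ready={H} → run H
t=35: ready={H} → run H
t=36: ready={H} → run H
t=37: (idle)
t=38: (idle)
t=39: (idle)
t=40: (idle)
t=41: (idle)
t=42: (idle)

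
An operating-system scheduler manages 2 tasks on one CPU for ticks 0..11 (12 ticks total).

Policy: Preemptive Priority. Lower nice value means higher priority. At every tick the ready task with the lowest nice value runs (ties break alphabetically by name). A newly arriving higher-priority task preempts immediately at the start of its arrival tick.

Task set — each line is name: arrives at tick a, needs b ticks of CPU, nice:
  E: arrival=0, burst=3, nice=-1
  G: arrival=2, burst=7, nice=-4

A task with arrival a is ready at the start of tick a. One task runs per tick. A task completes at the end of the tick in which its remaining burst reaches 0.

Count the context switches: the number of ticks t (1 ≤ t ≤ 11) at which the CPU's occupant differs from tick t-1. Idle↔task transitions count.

t=0: ready={E} → run E
t=1: ready={E} → run E
t=2: ready={E,G} → run G
t=3: ready={E,G} → run G
t=4: ready={E,G} → run G
t=5: ready={E,G} → run G
t=6: ready={E,G} → run G
t=7: ready={E,G} → run G
t=8: ready={E,G} → run G
t=9: ready={E} → run E
t=10: (idle)
t=11: (idle)

context switches = 3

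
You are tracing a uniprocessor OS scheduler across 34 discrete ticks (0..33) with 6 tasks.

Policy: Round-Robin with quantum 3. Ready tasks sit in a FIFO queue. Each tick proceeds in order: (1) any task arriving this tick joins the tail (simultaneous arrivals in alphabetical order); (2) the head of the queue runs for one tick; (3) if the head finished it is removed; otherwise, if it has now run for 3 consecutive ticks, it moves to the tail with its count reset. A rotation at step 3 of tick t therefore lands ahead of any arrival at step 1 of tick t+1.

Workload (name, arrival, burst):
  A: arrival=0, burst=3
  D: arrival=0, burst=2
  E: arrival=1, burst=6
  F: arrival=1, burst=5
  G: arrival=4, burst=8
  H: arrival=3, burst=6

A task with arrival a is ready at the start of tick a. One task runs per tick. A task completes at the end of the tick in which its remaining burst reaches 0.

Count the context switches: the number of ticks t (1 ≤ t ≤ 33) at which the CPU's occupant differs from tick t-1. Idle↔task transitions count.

context switches = 10

t=0: queue=[A,D] q_used=0 → run A
t=1: queue=[A,D,E,F] q_used=1 → run A
t=2: queue=[A,D,E,F] q_used=2 → run A
t=3: queue=[D,E,F,H] q_used=0 → run D
t=4: queue=[D,E,F,H,G] q_used=1 → run D
t=5: queue=[E,F,H,G] q_used=0 → run E
t=6: queue=[E,F,H,G] q_used=1 → run E
t=7: queue=[E,F,H,G] q_used=2 → run E
t=8: queue=[F,H,G,E] q_used=0 → run F
t=9: queue=[F,H,G,E] q_used=1 → run F
t=10: queue=[F,H,G,E] q_used=2 → run F
t=11: queue=[H,G,E,F] q_used=0 → run H
t=12: queue=[H,G,E,F] q_used=1 → run H
t=13: queue=[H,G,E,F] q_used=2 → run H
t=14: queue=[G,E,F,H] q_used=0 → run G
t=15: queue=[G,E,F,H] q_used=1 → run G
t=16: queue=[G,E,F,H] q_used=2 → run G
t=17: queue=[E,F,H,G] q_used=0 → run E
t=18: queue=[E,F,H,G] q_used=1 → run E
t=19: queue=[E,F,H,G] q_used=2 → run E
t=20: queue=[F,H,G] q_used=0 → run F
t=21: queue=[F,H,G] q_used=1 → run F
t=22: queue=[H,G] q_used=0 → run H
t=23: queue=[H,G] q_used=1 → run H
t=24: queue=[H,G] q_used=2 → run H
t=25: queue=[G] q_used=0 → run G
t=26: queue=[G] q_used=1 → run G
t=27: queue=[G] q_used=2 → run G
t=28: queue=[G] q_used=0 → run G
t=29: queue=[G] q_used=1 → run G
t=30: (idle)
t=31: (idle)
t=32: (idle)
t=33: (idle)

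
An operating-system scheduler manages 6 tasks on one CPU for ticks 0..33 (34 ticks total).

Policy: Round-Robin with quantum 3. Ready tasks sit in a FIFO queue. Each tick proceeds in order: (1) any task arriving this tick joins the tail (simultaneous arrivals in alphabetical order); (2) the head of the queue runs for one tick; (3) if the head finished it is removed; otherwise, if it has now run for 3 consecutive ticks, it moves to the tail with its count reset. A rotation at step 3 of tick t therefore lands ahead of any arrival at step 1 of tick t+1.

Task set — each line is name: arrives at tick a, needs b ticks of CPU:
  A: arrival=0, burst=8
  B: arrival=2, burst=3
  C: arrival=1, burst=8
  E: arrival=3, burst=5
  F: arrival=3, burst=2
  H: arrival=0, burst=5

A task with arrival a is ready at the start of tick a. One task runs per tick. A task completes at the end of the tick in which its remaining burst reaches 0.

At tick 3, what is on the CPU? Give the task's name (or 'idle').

running at tick 3 = H

t=0: queue=[A,H] q_used=0 → run A
t=1: queue=[A,H,C] q_used=1 → run A
t=2: queue=[A,H,C,B] q_used=2 → run A
t=3: queue=[H,C,B,A,E,F] q_used=0 → run H
t=4: queue=[H,C,B,A,E,F] q_used=1 → run H
t=5: queue=[H,C,B,A,E,F] q_used=2 → run H
t=6: queue=[C,B,A,E,F,H] q_used=0 → run C
t=7: queue=[C,B,A,E,F,H] q_used=1 → run C
t=8: queue=[C,B,A,E,F,H] q_used=2 → run C
t=9: queue=[B,A,E,F,H,C] q_used=0 → run B
t=10: queue=[B,A,E,F,H,C] q_used=1 → run B
t=11: queue=[B,A,E,F,H,C] q_used=2 → run B
t=12: queue=[A,E,F,H,C] q_used=0 → run A
t=13: queue=[A,E,F,H,C] q_used=1 → run A
t=14: queue=[A,E,F,H,C] q_used=2 → run A
t=15: queue=[E,F,H,C,A] q_used=0 → run E
t=16: queue=[E,F,H,C,A] q_used=1 → run E
t=17: queue=[E,F,H,C,A] q_used=2 → run E
t=18: queue=[F,H,C,A,E] q_used=0 → run F
t=19: queue=[F,H,C,A,E] q_used=1 → run F
t=20: queue=[H,C,A,E] q_used=0 → run H
t=21: queue=[H,C,A,E] q_used=1 → run H
t=22: queue=[C,A,E] q_used=0 → run C
t=23: queue=[C,A,E] q_used=1 → run C
t=24: queue=[C,A,E] q_used=2 → run C
t=25: queue=[A,E,C] q_used=0 → run A
t=26: queue=[A,E,C] q_used=1 → run A
t=27: queue=[E,C] q_used=0 → run E
t=28: queue=[E,C] q_used=1 → run E
t=29: queue=[C] q_used=0 → run C
t=30: queue=[C] q_used=1 → run C
t=31: (idle)
t=32: (idle)
t=33: (idle)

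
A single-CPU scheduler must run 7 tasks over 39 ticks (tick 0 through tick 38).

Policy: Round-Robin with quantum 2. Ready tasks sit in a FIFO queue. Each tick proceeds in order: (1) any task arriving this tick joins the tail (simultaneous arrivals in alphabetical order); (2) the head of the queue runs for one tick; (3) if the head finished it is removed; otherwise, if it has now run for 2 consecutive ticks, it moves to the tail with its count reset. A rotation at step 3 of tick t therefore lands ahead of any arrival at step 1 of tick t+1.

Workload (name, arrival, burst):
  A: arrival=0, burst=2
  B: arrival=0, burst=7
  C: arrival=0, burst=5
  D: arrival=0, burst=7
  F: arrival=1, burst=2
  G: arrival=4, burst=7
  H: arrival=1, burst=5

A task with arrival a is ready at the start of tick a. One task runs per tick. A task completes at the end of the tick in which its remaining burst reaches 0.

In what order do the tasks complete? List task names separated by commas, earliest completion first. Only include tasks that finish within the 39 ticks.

completion order = A, F, C, H, B, D, G

t=0: queue=[A,B,C,D] q_used=0 → run A
t=1: queue=[A,B,C,D,F,H] q_used=1 → run A
t=2: queue=[B,C,D,F,H] q_used=0 → run B
t=3: queue=[B,C,D,F,H] q_used=1 → run B
t=4: queue=[C,D,F,H,B,G] q_used=0 → run C
t=5: queue=[C,D,F,H,B,G] q_used=1 → run C
t=6: queue=[D,F,H,B,G,C] q_used=0 → run D
t=7: queue=[D,F,H,B,G,C] q_used=1 → run D
t=8: queue=[F,H,B,G,C,D] q_used=0 → run F
t=9: queue=[F,H,B,G,C,D] q_used=1 → run F
t=10: queue=[H,B,G,C,D] q_used=0 → run H
t=11: queue=[H,B,G,C,D] q_used=1 → run H
t=12: queue=[B,G,C,D,H] q_used=0 → run B
t=13: queue=[B,G,C,D,H] q_used=1 → run B
t=14: queue=[G,C,D,H,B] q_used=0 → run G
t=15: queue=[G,C,D,H,B] q_used=1 → run G
t=16: queue=[C,D,H,B,G] q_used=0 → run C
t=17: queue=[C,D,H,B,G] q_used=1 → run C
t=18: queue=[D,H,B,G,C] q_used=0 → run D
t=19: queue=[D,H,B,G,C] q_used=1 → run D
t=20: queue=[H,B,G,C,D] q_used=0 → run H
t=21: queue=[H,B,G,C,D] q_used=1 → run H
t=22: queue=[B,G,C,D,H] q_used=0 → run B
t=23: queue=[B,G,C,D,H] q_used=1 → run B
t=24: queue=[G,C,D,H,B] q_used=0 → run G
t=25: queue=[G,C,D,H,B] q_used=1 → run G
t=26: queue=[C,D,H,B,G] q_used=0 → run C
t=27: queue=[D,H,B,G] q_used=0 → run D
t=28: queue=[D,H,B,G] q_used=1 → run D
t=29: queue=[H,B,G,D] q_used=0 → run H
t=30: queue=[B,G,D] q_used=0 → run B
t=31: queue=[G,D] q_used=0 → run G
t=32: queue=[G,D] q_used=1 → run G
t=33: queue=[D,G] q_used=0 → run D
t=34: queue=[G] q_used=0 → run G
t=35: (idle)
t=36: (idle)
t=37: (idle)
t=38: (idle)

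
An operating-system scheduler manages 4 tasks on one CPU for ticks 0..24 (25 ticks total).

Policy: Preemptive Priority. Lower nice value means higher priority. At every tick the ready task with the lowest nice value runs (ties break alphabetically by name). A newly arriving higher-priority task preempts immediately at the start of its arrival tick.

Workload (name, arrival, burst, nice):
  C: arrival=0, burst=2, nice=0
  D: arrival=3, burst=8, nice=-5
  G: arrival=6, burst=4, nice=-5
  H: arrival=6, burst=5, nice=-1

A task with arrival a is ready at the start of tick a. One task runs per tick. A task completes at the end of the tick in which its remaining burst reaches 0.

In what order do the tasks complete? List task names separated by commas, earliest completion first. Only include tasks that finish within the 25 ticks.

completion order = C, D, G, H

t=0: ready={C} → run C
t=1: ready={C} → run C
t=2: (idle)
t=3: ready={D} → run D
t=4: ready={D} → run D
t=5: ready={D} → run D
t=6: ready={D,G,H} → run D
t=7: ready={D,G,H} → run D
t=8: ready={D,G,H} → run D
t=9: ready={D,G,H} → run D
t=10: ready={D,G,H} → run D
t=11: ready={G,H} → run G
t=12: ready={G,H} → run G
t=13: ready={G,H} → run G
t=14: ready={G,H} → run G
t=15: ready={H} → run H
t=16: ready={H} → run H
t=17: ready={H} → run H
t=18: ready={H} → run H
t=19: ready={H} → run H
t=20: (idle)
t=21: (idle)
t=22: (idle)
t=23: (idle)
t=24: (idle)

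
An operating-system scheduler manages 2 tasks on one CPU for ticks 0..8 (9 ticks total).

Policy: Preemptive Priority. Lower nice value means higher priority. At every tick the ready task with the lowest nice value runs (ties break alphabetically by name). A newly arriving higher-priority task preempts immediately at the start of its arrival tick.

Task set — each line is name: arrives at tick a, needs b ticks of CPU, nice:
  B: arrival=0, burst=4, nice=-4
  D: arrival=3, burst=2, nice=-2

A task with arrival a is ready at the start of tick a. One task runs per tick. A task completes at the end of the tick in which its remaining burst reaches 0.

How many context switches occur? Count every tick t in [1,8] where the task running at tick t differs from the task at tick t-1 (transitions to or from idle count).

context switches = 2

t=0: ready={B} → run B
t=1: ready={B} → run B
t=2: ready={B} → run B
t=3: ready={B,D} → run B
t=4: ready={D} → run D
t=5: ready={D} → run D
t=6: (idle)
t=7: (idle)
t=8: (idle)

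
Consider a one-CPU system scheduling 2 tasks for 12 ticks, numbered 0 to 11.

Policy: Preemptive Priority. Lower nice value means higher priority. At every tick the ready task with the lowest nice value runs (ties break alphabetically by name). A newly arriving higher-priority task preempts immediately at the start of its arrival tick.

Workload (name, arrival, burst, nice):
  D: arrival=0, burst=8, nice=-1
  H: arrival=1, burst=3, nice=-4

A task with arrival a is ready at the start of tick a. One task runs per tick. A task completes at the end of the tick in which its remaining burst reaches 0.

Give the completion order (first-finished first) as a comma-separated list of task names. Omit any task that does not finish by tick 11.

t=0: ready={D} → run D
t=1: ready={D,H} → run H
t=2: ready={D,H} → run H
t=3: ready={D,H} → run H
t=4: ready={D} → run D
t=5: ready={D} → run D
t=6: ready={D} → run D
t=7: ready={D} → run D
t=8: ready={D} → run D
t=9: ready={D} → run D
t=10: ready={D} → run D
t=11: (idle)

completion order = H, D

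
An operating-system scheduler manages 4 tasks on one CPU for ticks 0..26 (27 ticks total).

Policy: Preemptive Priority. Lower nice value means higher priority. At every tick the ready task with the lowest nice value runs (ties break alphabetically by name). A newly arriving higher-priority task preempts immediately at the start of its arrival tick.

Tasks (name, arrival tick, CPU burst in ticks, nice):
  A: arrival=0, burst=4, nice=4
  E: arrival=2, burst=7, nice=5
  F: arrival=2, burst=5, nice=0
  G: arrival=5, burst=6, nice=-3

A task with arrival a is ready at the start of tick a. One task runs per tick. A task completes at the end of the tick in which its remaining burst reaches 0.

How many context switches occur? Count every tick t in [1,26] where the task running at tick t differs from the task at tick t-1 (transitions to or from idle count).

context switches = 6

t=0: ready={A} → run A
t=1: ready={A} → run A
t=2: ready={A,E,F} → run F
t=3: ready={A,E,F} → run F
t=4: ready={A,E,F} → run F
t=5: ready={A,E,F,G} → run G
t=6: ready={A,E,F,G} → run G
t=7: ready={A,E,F,G} → run G
t=8: ready={A,E,F,G} → run G
t=9: ready={A,E,F,G} → run G
t=10: ready={A,E,F,G} → run G
t=11: ready={A,E,F} → run F
t=12: ready={A,E,F} → run F
t=13: ready={A,E} → run A
t=14: ready={A,E} → run A
t=15: ready={E} → run E
t=16: ready={E} → run E
t=17: ready={E} → run E
t=18: ready={E} → run E
t=19: ready={E} → run E
t=20: ready={E} → run E
t=21: ready={E} → run E
t=22: (idle)
t=23: (idle)
t=24: (idle)
t=25: (idle)
t=26: (idle)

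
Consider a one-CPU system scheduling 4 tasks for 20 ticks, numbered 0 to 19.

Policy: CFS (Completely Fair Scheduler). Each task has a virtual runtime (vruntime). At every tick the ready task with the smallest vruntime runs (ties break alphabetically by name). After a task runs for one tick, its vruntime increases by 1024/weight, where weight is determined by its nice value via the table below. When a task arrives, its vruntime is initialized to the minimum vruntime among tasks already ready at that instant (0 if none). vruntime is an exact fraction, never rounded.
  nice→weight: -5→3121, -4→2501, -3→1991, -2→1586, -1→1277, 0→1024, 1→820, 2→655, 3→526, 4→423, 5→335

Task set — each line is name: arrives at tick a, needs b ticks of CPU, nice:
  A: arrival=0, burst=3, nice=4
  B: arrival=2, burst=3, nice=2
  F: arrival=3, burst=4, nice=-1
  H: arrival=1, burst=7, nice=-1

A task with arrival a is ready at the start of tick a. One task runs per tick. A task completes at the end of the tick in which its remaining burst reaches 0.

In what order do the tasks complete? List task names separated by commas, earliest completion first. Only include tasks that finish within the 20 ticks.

t=0: vr[A=0] → run A
t=1: vr[A=1024/423 H=1024/423] → run A
t=2: vr[A=2048/423 B=1024/423 H=1024/423] → run B
t=3: vr[A=2048/423 B=1103872/277065 F=1024/423 H=1024/423] → run F
t=4: vr[A=2048/423 B=1103872/277065 F=1740800/540171 H=1024/423] → run H
t=5: vr[A=2048/423 B=1103872/277065 F=1740800/540171 H=1740800/540171] → run F
t=6: vr[A=2048/423 B=1103872/277065 F=2173952/540171 H=1740800/540171] → run H
t=7: vr[A=2048/423 B=1103872/277065 F=2173952/540171 H=2173952/540171] → run B
t=8: vr[A=2048/423 B=1537024/277065 F=2173952/540171 H=2173952/540171] → run F
t=9: vr[A=2048/423 B=1537024/277065 F=2607104/540171 H=2173952/540171] → run H
t=10: vr[A=2048/423 B=1537024/277065 F=2607104/540171 H=2607104/540171] → run F
t=11: vr[A=2048/423 B=1537024/277065 H=2607104/540171] → run H
t=12: vr[A=2048/423 B=1537024/277065 H=3040256/540171] → run A
t=13: vr[B=1537024/277065 H=3040256/540171] → run B
t=14: vr[H=3040256/540171] → run H
t=15: vr[H=3473408/540171] → run H
t=16: vr[H=3906560/540171] → run H
t=17: (idle)
t=18: (idle)
t=19: (idle)

completion order = F, A, B, H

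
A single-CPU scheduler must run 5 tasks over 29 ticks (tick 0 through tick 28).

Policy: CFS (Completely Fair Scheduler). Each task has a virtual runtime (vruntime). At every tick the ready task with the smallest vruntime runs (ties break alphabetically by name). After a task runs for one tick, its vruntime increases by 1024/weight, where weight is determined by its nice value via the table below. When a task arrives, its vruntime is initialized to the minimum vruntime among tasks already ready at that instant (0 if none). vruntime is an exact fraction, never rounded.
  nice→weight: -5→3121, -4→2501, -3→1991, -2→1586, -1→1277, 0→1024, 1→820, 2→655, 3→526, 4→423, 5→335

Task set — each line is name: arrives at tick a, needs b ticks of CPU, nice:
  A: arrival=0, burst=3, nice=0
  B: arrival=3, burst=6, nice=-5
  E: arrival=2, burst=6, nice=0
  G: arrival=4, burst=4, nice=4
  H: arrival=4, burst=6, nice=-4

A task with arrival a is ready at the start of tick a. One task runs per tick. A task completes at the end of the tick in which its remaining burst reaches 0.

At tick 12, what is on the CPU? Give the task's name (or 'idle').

running at tick 12 = E

t=0: vr[A=0] → run A
t=1: vr[A=1] → run A
t=2: vr[A=2 E=2] → run A
t=3: vr[B=2 E=2] → run B
t=4: vr[B=7266/3121 E=2 G=2 H=2] → run E
t=5: vr[B=7266/3121 E=3 G=2 H=2] → run G
t=6: vr[B=7266/3121 E=3 G=1870/423 H=2] → run H
t=7: vr[B=7266/3121 E=3 G=1870/423 H=6026/2501] → run B
t=8: vr[B=8290/3121 E=3 G=1870/423 H=6026/2501] → run H
t=9: vr[B=8290/3121 E=3 G=1870/423 H=7050/2501] → run B
t=10: vr[B=9314/3121 E=3 G=1870/423 H=7050/2501] → run H
t=11: vr[B=9314/3121 E=3 G=1870/423 H=8074/2501] → run B
t=12: vr[B=10338/3121 E=3 G=1870/423 H=8074/2501] → run E
t=13: vr[B=10338/3121 E=4 G=1870/423 H=8074/2501] → run H
t=14: vr[B=10338/3121 E=4 G=1870/423 H=9098/2501] → run B
t=15: vr[B=11362/3121 E=4 G=1870/423 H=9098/2501] → run H
t=16: vr[B=11362/3121 E=4 G=1870/423 H=10122/2501] → run B
t=17: vr[E=4 G=1870/423 H=10122/2501] → run E
t=18: vr[E=5 G=1870/423 H=10122/2501] → run H
t=19: vr[E=5 G=1870/423] → run G
t=20: vr[E=5 G=2894/423] → run E
t=21: vr[E=6 G=2894/423] → run E
t=22: vr[E=7 G=2894/423] → run G
t=23: vr[E=7 G=1306/141] → run E
t=24: vr[G=1306/141] → run G
t=25: (idle)
t=26: (idle)
t=27: (idle)
t=28: (idle)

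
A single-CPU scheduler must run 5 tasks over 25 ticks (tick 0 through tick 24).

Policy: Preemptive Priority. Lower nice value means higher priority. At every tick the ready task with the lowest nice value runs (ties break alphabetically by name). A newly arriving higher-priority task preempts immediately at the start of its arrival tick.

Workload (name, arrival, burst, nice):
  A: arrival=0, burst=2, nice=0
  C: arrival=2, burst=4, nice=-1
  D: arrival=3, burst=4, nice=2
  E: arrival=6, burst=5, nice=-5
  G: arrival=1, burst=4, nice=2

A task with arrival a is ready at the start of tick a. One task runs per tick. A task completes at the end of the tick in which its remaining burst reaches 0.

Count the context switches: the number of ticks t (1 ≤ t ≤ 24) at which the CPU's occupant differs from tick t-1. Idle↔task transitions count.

t=0: ready={A} → run A
t=1: ready={A,G} → run A
t=2: ready={C,G} → run C
t=3: ready={C,D,G} → run C
t=4: ready={C,D,G} → run C
t=5: ready={C,D,G} → run C
t=6: ready={D,E,G} → run E
t=7: ready={D,E,G} → run E
t=8: ready={D,E,G} → run E
t=9: ready={D,E,G} → run E
t=10: ready={D,E,G} → run E
t=11: ready={D,G} → run D
t=12: ready={D,G} → run D
t=13: ready={D,G} → run D
t=14: ready={D,G} → run D
t=15: ready={G} → run G
t=16: ready={G} → run G
t=17: ready={G} → run G
t=18: ready={G} → run G
t=19: (idle)
t=20: (idle)
t=21: (idle)
t=22: (idle)
t=23: (idle)
t=24: (idle)

context switches = 5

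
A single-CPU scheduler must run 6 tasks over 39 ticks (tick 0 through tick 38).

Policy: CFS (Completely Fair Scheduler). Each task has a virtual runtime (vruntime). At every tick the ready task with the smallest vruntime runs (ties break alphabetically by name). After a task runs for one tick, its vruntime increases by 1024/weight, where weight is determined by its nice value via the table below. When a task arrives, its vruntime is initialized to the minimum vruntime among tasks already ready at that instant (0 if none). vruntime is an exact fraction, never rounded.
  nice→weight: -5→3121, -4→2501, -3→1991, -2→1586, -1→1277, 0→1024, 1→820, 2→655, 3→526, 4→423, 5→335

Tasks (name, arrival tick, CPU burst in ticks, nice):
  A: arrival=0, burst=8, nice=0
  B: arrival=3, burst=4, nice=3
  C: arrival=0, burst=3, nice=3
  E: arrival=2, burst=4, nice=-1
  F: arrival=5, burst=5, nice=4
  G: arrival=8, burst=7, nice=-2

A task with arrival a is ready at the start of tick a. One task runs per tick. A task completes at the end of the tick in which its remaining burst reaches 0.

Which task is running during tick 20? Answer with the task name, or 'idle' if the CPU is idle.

running at tick 20 = G

t=0: vr[A=0 C=0] → run A
t=1: vr[A=1 C=0] → run C
t=2: vr[A=1 C=512/263 E=1] → run A
t=3: vr[A=2 B=1 C=512/263 E=1] → run B
t=4: vr[A=2 B=775/263 C=512/263 E=1] → run E
t=5: vr[A=2 B=775/263 C=512/263 E=2301/1277 F=2301/1277] → run E
t=6: vr[A=2 B=775/263 C=512/263 E=3325/1277 F=2301/1277] → run F
t=7: vr[A=2 B=775/263 C=512/263 E=3325/1277 F=2280971/540171] → run C
t=8: vr[A=2 B=775/263 C=1024/263 E=3325/1277 F=2280971/540171 G=2] → run A
t=9: vr[A=3 B=775/263 C=1024/263 E=3325/1277 F=2280971/540171 G=2] → run G
t=10: vr[A=3 B=775/263 C=1024/263 E=3325/1277 F=2280971/540171 G=2098/793] → run E
t=11: vr[A=3 B=775/263 C=1024/263 E=4349/1277 F=2280971/540171 G=2098/793] → run G
t=12: vr[A=3 B=775/263 C=1024/263 E=4349/1277 F=2280971/540171 G=2610/793] → run B
t=13: vr[A=3 B=1287/263 C=1024/263 E=4349/1277 F=2280971/540171 G=2610/793] → run A
t=14: vr[A=4 B=1287/263 C=1024/263 E=4349/1277 F=2280971/540171 G=2610/793] → run G
t=15: vr[A=4 B=1287/263 C=1024/263 E=4349/1277 F=2280971/540171 G=3122/793] → run E
t=16: vr[A=4 B=1287/263 C=1024/263 F=2280971/540171 G=3122/793] → run C
t=17: vr[A=4 B=1287/263 F=2280971/540171 G=3122/793] → run G
t=18: vr[A=4 B=1287/263 F=2280971/540171 G=3634/793] → run A
t=19: vr[A=5 B=1287/263 F=2280971/540171 G=3634/793] → run F
t=20: vr[A=5 B=1287/263 F=3588619/540171 G=3634/793] → run G
t=21: vr[A=5 B=1287/263 F=3588619/540171 G=4146/793] → run B
t=22: vr[A=5 B=1799/263 F=3588619/540171 G=4146/793] → run A
t=23: vr[A=6 B=1799/263 F=3588619/540171 G=4146/793] → run G
t=24: vr[A=6 B=1799/263 F=3588619/540171 G=4658/793] → run G
t=25: vr[A=6 B=1799/263 F=3588619/540171] → run A
t=26: vr[A=7 B=1799/263 F=3588619/540171] → run F
t=27: vr[A=7 B=1799/263 F=1632089/180057] → run B
t=28: vr[A=7 F=1632089/180057] → run A
t=29: vr[F=1632089/180057] → run F
t=30: vr[F=6203915/540171] → run F
t=31: (idle)
t=32: (idle)
t=33: (idle)
t=34: (idle)
t=35: (idle)
t=36: (idle)
t=37: (idle)
t=38: (idle)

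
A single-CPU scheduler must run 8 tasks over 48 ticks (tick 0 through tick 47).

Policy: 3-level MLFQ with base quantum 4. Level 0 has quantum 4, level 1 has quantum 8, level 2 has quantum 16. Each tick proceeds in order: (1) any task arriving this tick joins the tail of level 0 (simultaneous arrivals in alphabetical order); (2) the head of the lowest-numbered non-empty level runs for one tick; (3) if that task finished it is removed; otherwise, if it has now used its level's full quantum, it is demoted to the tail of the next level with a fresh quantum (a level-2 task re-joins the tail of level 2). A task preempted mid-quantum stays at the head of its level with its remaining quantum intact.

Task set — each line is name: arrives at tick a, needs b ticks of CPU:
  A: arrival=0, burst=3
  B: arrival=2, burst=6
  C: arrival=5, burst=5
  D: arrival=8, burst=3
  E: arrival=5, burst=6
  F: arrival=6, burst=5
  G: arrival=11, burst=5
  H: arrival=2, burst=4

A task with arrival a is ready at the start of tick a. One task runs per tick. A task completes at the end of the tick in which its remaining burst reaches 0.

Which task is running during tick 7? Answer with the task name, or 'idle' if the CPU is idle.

t=0: L0/L1/L2 = A/-/- → run A
t=1: L0/L1/L2 = A/-/- → run A
t=2: L0/L1/L2 = ABH/-/- → run A
t=3: L0/L1/L2 = BH/-/- → run B
t=4: L0/L1/L2 = BH/-/- → run B
t=5: L0/L1/L2 = BHCE/-/- → run B
t=6: L0/L1/L2 = BHCEF/-/- → run B
t=7: L0/L1/L2 = HCEF/B/- → run H
t=8: L0/L1/L2 = HCEFD/B/- → run H
t=9: L0/L1/L2 = HCEFD/B/- → run H
t=10: L0/L1/L2 = HCEFD/B/- → run H
t=11: L0/L1/L2 = CEFDG/B/- → run C
t=12: L0/L1/L2 = CEFDG/B/- → run C
t=13: L0/L1/L2 = CEFDG/B/- → run C
t=14: L0/L1/L2 = CEFDG/B/- → run C
t=15: L0/L1/L2 = EFDG/BC/- → run E
t=16: L0/L1/L2 = EFDG/BC/- → run E
t=17: L0/L1/L2 = EFDG/BC/- → run E
t=18: L0/L1/L2 = EFDG/BC/- → run E
t=19: L0/L1/L2 = FDG/BCE/- → run F
t=20: L0/L1/L2 = FDG/BCE/- → run F
t=21: L0/L1/L2 = FDG/BCE/- → run F
t=22: L0/L1/L2 = FDG/BCE/- → run F
t=23: L0/L1/L2 = DG/BCEF/- → run D
t=24: L0/L1/L2 = DG/BCEF/- → run D
t=25: L0/L1/L2 = DG/BCEF/- → run D
t=26: L0/L1/L2 = G/BCEF/- → run G
t=27: L0/L1/L2 = G/BCEF/- → run G
t=28: L0/L1/L2 = G/BCEF/- → run G
t=29: L0/L1/L2 = G/BCEF/- → run G
t=30: L0/L1/L2 = -/BCEFG/- → run B
t=31: L0/L1/L2 = -/BCEFG/- → run B
t=32: L0/L1/L2 = -/CEFG/- → run C
t=33: L0/L1/L2 = -/EFG/- → run E
t=34: L0/L1/L2 = -/EFG/- → run E
t=35: L0/L1/L2 = -/FG/- → run F
t=36: L0/L1/L2 = -/G/- → run G
t=37: (idle)
t=38: (idle)
t=39: (idle)
t=40: (idle)
t=41: (idle)
t=42: (idle)
t=43: (idle)
t=44: (idle)
t=45: (idle)
t=46: (idle)
t=47: (idle)

running at tick 7 = H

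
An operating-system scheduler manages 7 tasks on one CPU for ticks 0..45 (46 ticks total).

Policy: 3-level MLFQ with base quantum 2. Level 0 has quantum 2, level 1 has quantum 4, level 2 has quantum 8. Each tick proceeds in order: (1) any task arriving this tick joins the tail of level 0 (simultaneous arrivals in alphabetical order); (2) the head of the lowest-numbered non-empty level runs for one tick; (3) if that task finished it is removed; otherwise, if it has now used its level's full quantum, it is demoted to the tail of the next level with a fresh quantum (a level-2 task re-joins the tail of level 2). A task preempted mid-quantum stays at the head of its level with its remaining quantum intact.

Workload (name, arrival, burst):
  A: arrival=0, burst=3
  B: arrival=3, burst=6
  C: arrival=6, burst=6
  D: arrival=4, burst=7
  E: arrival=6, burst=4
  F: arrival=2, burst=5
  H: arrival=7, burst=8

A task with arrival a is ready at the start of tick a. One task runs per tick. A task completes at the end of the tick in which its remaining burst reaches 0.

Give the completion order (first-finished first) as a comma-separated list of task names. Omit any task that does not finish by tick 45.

completion order = A, F, B, C, E, D, H

t=0: L0/L1/L2 = A/-/- → run A
t=1: L0/L1/L2 = A/-/- → run A
t=2: L0/L1/L2 = F/A/- → run F
t=3: L0/L1/L2 = FB/A/- → run F
t=4: L0/L1/L2 = BD/AF/- → run B
t=5: L0/L1/L2 = BD/AF/- → run B
t=6: L0/L1/L2 = DCE/AFB/- → run D
t=7: L0/L1/L2 = DCEH/AFB/- → run D
t=8: L0/L1/L2 = CEH/AFBD/- → run C
t=9: L0/L1/L2 = CEH/AFBD/- → run C
t=10: L0/L1/L2 = EH/AFBDC/- → run E
t=11: L0/L1/L2 = EH/AFBDC/- → run E
t=12: L0/L1/L2 = H/AFBDCE/- → run H
t=13: L0/L1/L2 = H/AFBDCE/- → run H
t=14: L0/L1/L2 = -/AFBDCEH/- → run A
t=15: L0/L1/L2 = -/FBDCEH/- → run F
t=16: L0/L1/L2 = -/FBDCEH/- → run F
t=17: L0/L1/L2 = -/FBDCEH/- → run F
t=18: L0/L1/L2 = -/BDCEH/- → run B
t=19: L0/L1/L2 = -/BDCEH/- → run B
t=20: L0/L1/L2 = -/BDCEH/- → run B
t=21: L0/L1/L2 = -/BDCEH/- → run B
t=22: L0/L1/L2 = -/DCEH/- → run D
t=23: L0/L1/L2 = -/DCEH/- → run D
t=24: L0/L1/L2 = -/DCEH/- → run D
t=25: L0/L1/L2 = -/DCEH/- → run D
t=26: L0/L1/L2 = -/CEH/D → run C
t=27: L0/L1/L2 = -/CEH/D → run C
t=28: L0/L1/L2 = -/CEH/D → run C
t=29: L0/L1/L2 = -/CEH/D → run C
t=30: L0/L1/L2 = -/EH/D → run E
t=31: L0/L1/L2 = -/EH/D → run E
t=32: L0/L1/L2 = -/H/D → run H
t=33: L0/L1/L2 = -/H/D → run H
t=34: L0/L1/L2 = -/H/D → run H
t=35: L0/L1/L2 = -/H/D → run H
t=36: L0/L1/L2 = -/-/DH → run D
t=37: L0/L1/L2 = -/-/H → run H
t=38: L0/L1/L2 = -/-/H → run H
t=39: (idle)
t=40: (idle)
t=41: (idle)
t=42: (idle)
t=43: (idle)
t=44: (idle)
t=45: (idle)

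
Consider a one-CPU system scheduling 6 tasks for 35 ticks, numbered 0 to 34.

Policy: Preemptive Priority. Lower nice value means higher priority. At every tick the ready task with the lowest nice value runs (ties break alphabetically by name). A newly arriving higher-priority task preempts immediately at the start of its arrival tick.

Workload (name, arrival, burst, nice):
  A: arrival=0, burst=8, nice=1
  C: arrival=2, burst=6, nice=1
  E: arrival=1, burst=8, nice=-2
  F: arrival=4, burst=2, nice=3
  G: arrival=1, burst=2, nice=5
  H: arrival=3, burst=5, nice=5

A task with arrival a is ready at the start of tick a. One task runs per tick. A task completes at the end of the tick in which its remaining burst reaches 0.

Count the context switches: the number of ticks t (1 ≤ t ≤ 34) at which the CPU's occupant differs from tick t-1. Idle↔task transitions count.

context switches = 7

t=0: ready={A} → run A
t=1: ready={A,E,G} → run E
t=2: ready={A,C,E,G} → run E
t=3: ready={A,C,E,G,H} → run E
t=4: ready={A,C,E,F,G,H} → run E
t=5: ready={A,C,E,F,G,H} → run E
t=6: ready={A,C,E,F,G,H} → run E
t=7: ready={A,C,E,F,G,H} → run E
t=8: ready={A,C,E,F,G,H} → run E
t=9: ready={A,C,F,G,H} → run A
t=10: ready={A,C,F,G,H} → run A
t=11: ready={A,C,F,G,H} → run A
t=12: ready={A,C,F,G,H} → run A
t=13: ready={A,C,F,G,H} → run A
t=14: ready={A,C,F,G,H} → run A
t=15: ready={A,C,F,G,H} → run A
t=16: ready={C,F,G,H} → run C
t=17: ready={C,F,G,H} → run C
t=18: ready={C,F,G,H} → run C
t=19: ready={C,F,G,H} → run C
t=20: ready={C,F,G,H} → run C
t=21: ready={C,F,G,H} → run C
t=22: ready={F,G,H} → run F
t=23: ready={F,G,H} → run F
t=24: ready={G,H} → run G
t=25: ready={G,H} → run G
t=26: ready={H} → run H
t=27: ready={H} → run H
t=28: ready={H} → run H
t=29: ready={H} → run H
t=30: ready={H} → run H
t=31: (idle)
t=32: (idle)
t=33: (idle)
t=34: (idle)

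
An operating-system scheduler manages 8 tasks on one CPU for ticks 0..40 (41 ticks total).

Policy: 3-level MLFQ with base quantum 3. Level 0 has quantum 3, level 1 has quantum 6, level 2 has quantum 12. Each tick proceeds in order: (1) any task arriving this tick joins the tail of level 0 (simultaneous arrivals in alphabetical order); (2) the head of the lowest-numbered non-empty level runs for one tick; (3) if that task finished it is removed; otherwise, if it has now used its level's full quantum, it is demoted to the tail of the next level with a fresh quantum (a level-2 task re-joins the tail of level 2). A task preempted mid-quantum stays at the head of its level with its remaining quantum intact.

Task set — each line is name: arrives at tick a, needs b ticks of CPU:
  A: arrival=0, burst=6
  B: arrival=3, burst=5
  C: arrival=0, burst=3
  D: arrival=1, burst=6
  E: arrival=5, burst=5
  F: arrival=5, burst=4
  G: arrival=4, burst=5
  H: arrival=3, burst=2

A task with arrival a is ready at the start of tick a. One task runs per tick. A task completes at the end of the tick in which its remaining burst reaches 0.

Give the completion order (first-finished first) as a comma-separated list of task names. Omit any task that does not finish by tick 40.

t=0: L0/L1/L2 = AC/-/- → run A
t=1: L0/L1/L2 = ACD/-/- → run A
t=2: L0/L1/L2 = ACD/-/- → run A
t=3: L0/L1/L2 = CDBH/A/- → run C
t=4: L0/L1/L2 = CDBHG/A/- → run C
t=5: L0/L1/L2 = CDBHGEF/A/- → run C
t=6: L0/L1/L2 = DBHGEF/A/- → run D
t=7: L0/L1/L2 = DBHGEF/A/- → run D
t=8: L0/L1/L2 = DBHGEF/A/- → run D
t=9: L0/L1/L2 = BHGEF/AD/- → run B
t=10: L0/L1/L2 = BHGEF/AD/- → run B
t=11: L0/L1/L2 = BHGEF/AD/- → run B
t=12: L0/L1/L2 = HGEF/ADB/- → run H
t=13: L0/L1/L2 = HGEF/ADB/- → run H
t=14: L0/L1/L2 = GEF/ADB/- → run G
t=15: L0/L1/L2 = GEF/ADB/- → run G
t=16: L0/L1/L2 = GEF/ADB/- → run G
t=17: L0/L1/L2 = EF/ADBG/- → run E
t=18: L0/L1/L2 = EF/ADBG/- → run E
t=19: L0/L1/L2 = EF/ADBG/- → run E
t=20: L0/L1/L2 = F/ADBGE/- → run F
t=21: L0/L1/L2 = F/ADBGE/- → run F
t=22: L0/L1/L2 = F/ADBGE/- → run F
t=23: L0/L1/L2 = -/ADBGEF/- → run A
t=24: L0/L1/L2 = -/ADBGEF/- → run A
t=25: L0/L1/L2 = -/ADBGEF/- → run A
t=26: L0/L1/L2 = -/DBGEF/- → run D
t=27: L0/L1/L2 = -/DBGEF/- → run D
t=28: L0/L1/L2 = -/DBGEF/- → run D
t=29: L0/L1/L2 = -/BGEF/- → run B
t=30: L0/L1/L2 = -/BGEF/- → run B
t=31: L0/L1/L2 = -/GEF/- → run G
t=32: L0/L1/L2 = -/GEF/- → run G
t=33: L0/L1/L2 = -/EF/- → run E
t=34: L0/L1/L2 = -/EF/- → run E
t=35: L0/L1/L2 = -/F/- → run F
t=36: (idle)
t=37: (idle)
t=38: (idle)
t=39: (idle)
t=40: (idle)

completion order = C, H, A, D, B, G, E, F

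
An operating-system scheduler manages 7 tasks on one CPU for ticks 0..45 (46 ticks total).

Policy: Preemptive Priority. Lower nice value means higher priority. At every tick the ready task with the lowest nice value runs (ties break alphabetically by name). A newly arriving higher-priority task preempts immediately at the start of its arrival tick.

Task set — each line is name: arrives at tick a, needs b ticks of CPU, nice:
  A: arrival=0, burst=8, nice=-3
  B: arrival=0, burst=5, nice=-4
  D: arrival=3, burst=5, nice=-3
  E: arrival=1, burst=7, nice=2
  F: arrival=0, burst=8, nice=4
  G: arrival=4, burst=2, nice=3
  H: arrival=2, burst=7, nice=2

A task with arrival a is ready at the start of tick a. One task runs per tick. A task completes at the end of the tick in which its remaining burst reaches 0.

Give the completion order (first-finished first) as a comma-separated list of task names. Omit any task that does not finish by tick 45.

completion order = B, A, D, E, H, G, F

t=0: ready={A,B,F} → run B
t=1: ready={A,B,E,F} → run B
t=2: ready={A,B,E,F,H} → run B
t=3: ready={A,B,D,E,F,H} → run B
t=4: ready={A,B,D,E,F,G,H} → run B
t=5: ready={A,D,E,F,G,H} → run A
t=6: ready={A,D,E,F,G,H} → run A
t=7: ready={A,D,E,F,G,H} → run A
t=8: ready={A,D,E,F,G,H} → run A
t=9: ready={A,D,E,F,G,H} → run A
t=10: ready={A,D,E,F,G,H} → run A
t=11: ready={A,D,E,F,G,H} → run A
t=12: ready={A,D,E,F,G,H} → run A
t=13: ready={D,E,F,G,H} → run D
t=14: ready={D,E,F,G,H} → run D
t=15: ready={D,E,F,G,H} → run D
t=16: ready={D,E,F,G,H} → run D
t=17: ready={D,E,F,G,H} → run D
t=18: ready={E,F,G,H} → run E
t=19: ready={E,F,G,H} → run E
t=20: ready={E,F,G,H} → run E
t=21: ready={E,F,G,H} → run E
t=22: ready={E,F,G,H} → run E
t=23: ready={E,F,G,H} → run E
t=24: ready={E,F,G,H} → run E
t=25: ready={F,G,H} → run H
t=26: ready={F,G,H} → run H
t=27: ready={F,G,H} → run H
t=28: ready={F,G,H} → run H
t=29: ready={F,G,H} → run H
t=30: ready={F,G,H} → run H
t=31: ready={F,G,H} → run H
t=32: ready={F,G} → run G
t=33: ready={F,G} → run G
t=34: ready={F} → run F
t=35: ready={F} → run F
t=36: ready={F} → run F
t=37: ready={F} → run F
t=38: ready={F} → run F
t=39: ready={F} → run F
t=40: ready={F} → run F
t=41: ready={F} → run F
t=42: (idle)
t=43: (idle)
t=44: (idle)
t=45: (idle)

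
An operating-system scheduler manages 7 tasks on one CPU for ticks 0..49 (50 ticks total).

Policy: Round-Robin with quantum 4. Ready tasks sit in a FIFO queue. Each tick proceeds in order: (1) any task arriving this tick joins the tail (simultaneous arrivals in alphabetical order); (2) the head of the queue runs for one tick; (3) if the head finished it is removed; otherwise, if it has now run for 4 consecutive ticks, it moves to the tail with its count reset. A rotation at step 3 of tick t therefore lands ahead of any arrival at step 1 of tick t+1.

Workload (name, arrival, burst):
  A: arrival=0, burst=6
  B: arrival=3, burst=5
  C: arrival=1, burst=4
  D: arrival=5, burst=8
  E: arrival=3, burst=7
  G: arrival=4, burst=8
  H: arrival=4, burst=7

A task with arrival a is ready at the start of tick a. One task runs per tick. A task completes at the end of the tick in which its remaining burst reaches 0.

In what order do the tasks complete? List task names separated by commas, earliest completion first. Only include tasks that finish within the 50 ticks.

completion order = C, A, B, E, G, H, D

t=0: queue=[A] q_used=0 → run A
t=1: queue=[A,C] q_used=1 → run A
t=2: queue=[A,C] q_used=2 → run A
t=3: queue=[A,C,B,E] q_used=3 → run A
t=4: queue=[C,B,E,A,G,H] q_used=0 → run C
t=5: queue=[C,B,E,A,G,H,D] q_used=1 → run C
t=6: queue=[C,B,E,A,G,H,D] q_used=2 → run C
t=7: queue=[C,B,E,A,G,H,D] q_used=3 → run C
t=8: queue=[B,E,A,G,H,D] q_used=0 → run B
t=9: queue=[B,E,A,G,H,D] q_used=1 → run B
t=10: queue=[B,E,A,G,H,D] q_used=2 → run B
t=11: queue=[B,E,A,G,H,D] q_used=3 → run B
t=12: queue=[E,A,G,H,D,B] q_used=0 → run E
t=13: queue=[E,A,G,H,D,B] q_used=1 → run E
t=14: queue=[E,A,G,H,D,B] q_used=2 → run E
t=15: queue=[E,A,G,H,D,B] q_used=3 → run E
t=16: queue=[A,G,H,D,B,E] q_used=0 → run A
t=17: queue=[A,G,H,D,B,E] q_used=1 → run A
t=18: queue=[G,H,D,B,E] q_used=0 → run G
t=19: queue=[G,H,D,B,E] q_used=1 → run G
t=20: queue=[G,H,D,B,E] q_used=2 → run G
t=21: queue=[G,H,D,B,E] q_used=3 → run G
t=22: queue=[H,D,B,E,G] q_used=0 → run H
t=23: queue=[H,D,B,E,G] q_used=1 → run H
t=24: queue=[H,D,B,E,G] q_used=2 → run H
t=25: queue=[H,D,B,E,G] q_used=3 → run H
t=26: queue=[D,B,E,G,H] q_used=0 → run D
t=27: queue=[D,B,E,G,H] q_used=1 → run D
t=28: queue=[D,B,E,G,H] q_used=2 → run D
t=29: queue=[D,B,E,G,H] q_used=3 → run D
t=30: queue=[B,E,G,H,D] q_used=0 → run B
t=31: queue=[E,G,H,D] q_used=0 → run E
t=32: queue=[E,G,H,D] q_used=1 → run E
t=33: queue=[E,G,H,D] q_used=2 → run E
t=34: queue=[G,H,D] q_used=0 → run G
t=35: queue=[G,H,D] q_used=1 → run G
t=36: queue=[G,H,D] q_used=2 → run G
t=37: queue=[G,H,D] q_used=3 → run G
t=38: queue=[H,D] q_used=0 → run H
t=39: queue=[H,D] q_used=1 → run H
t=40: queue=[H,D] q_used=2 → run H
t=41: queue=[D] q_used=0 → run D
t=42: queue=[D] q_used=1 → run D
t=43: queue=[D] q_used=2 → run D
t=44: queue=[D] q_used=3 → run D
t=45: (idle)
t=46: (idle)
t=47: (idle)
t=48: (idle)
t=49: (idle)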